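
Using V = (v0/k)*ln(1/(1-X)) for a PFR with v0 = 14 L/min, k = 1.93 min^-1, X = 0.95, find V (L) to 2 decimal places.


V = (v0/k) * ln(1/(1-X))
V = (14/1.93) * ln(1/(1-0.95))
V = 7.253886 * ln(20.0)
V = 7.253886 * 2.995732
V = 21.73 L


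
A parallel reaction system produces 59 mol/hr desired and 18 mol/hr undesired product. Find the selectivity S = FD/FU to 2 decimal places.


S = desired product rate / undesired product rate
S = 59 / 18
S = 3.28


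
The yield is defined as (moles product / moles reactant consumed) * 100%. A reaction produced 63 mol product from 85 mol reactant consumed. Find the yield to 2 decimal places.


Yield = (moles product / moles consumed) * 100%
Yield = (63 / 85) * 100
Yield = 0.7412 * 100
Yield = 74.12%


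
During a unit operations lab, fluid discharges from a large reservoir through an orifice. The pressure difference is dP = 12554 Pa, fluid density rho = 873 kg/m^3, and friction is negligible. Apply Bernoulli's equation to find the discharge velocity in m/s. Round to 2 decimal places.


v = sqrt(2*dP/rho)
v = sqrt(2*12554/873)
v = sqrt(28.760596)
v = 5.36 m/s


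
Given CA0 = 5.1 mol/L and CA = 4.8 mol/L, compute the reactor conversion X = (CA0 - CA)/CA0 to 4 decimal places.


X = (CA0 - CA) / CA0
X = (5.1 - 4.8) / 5.1
X = 0.3 / 5.1
X = 0.0588


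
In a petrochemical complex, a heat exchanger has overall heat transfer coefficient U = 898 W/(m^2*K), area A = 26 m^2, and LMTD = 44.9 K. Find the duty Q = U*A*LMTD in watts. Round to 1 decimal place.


Q = U * A * LMTD
Q = 898 * 26 * 44.9
Q = 1048325.2 W


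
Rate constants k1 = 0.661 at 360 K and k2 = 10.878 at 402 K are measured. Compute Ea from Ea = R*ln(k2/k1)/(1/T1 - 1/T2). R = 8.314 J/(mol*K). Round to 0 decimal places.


Ea = R * ln(k2/k1) / (1/T1 - 1/T2)
ln(k2/k1) = ln(10.878/0.661) = 2.8007438
1/T1 - 1/T2 = 1/360 - 1/402 = 0.000290215589
Ea = 8.314 * 2.8007438 / 0.000290215589
Ea = 80235 J/mol


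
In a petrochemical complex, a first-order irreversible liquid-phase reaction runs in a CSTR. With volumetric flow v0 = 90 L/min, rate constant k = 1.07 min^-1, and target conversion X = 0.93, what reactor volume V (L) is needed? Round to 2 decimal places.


V = v0 * X / (k * (1 - X))
V = 90 * 0.93 / (1.07 * (1 - 0.93))
V = 83.7 / (1.07 * 0.07)
V = 83.7 / 0.0749
V = 1117.49 L


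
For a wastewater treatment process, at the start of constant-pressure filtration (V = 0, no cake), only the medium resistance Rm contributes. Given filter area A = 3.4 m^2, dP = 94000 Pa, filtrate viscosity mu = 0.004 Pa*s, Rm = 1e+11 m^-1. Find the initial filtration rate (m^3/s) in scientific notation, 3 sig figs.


rate = A * dP / (mu * Rm)
rate = 3.4 * 94000 / (0.004 * 1e+11)
rate = 319600.0 / 4.000e+08
rate = 7.99e-04 m^3/s


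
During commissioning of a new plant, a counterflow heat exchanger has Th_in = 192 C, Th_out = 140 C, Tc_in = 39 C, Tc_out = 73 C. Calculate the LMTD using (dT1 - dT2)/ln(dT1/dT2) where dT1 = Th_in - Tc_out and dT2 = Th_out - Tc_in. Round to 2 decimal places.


dT1 = Th_in - Tc_out = 192 - 73 = 119
dT2 = Th_out - Tc_in = 140 - 39 = 101
LMTD = (dT1 - dT2) / ln(dT1/dT2)
LMTD = (119 - 101) / ln(119/101)
LMTD = 109.75 K


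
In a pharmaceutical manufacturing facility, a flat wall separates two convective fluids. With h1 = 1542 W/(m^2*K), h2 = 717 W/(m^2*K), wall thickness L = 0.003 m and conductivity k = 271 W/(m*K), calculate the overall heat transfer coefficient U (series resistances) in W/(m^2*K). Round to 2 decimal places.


1/U = 1/h1 + L/k + 1/h2
1/U = 1/1542 + 0.003/271 + 1/717
1/U = 0.0006485084 + 1.10701e-05 + 0.0013947001
1/U = 0.0020542786
U = 486.79 W/(m^2*K)


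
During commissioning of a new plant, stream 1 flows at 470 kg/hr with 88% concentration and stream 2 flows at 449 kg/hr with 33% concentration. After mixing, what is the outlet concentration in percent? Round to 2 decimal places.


Mass balance on solute: F1*x1 + F2*x2 = F3*x3
F3 = F1 + F2 = 470 + 449 = 919 kg/hr
x3 = (F1*x1 + F2*x2)/F3
x3 = (470*0.88 + 449*0.33) / 919
x3 = 61.13%


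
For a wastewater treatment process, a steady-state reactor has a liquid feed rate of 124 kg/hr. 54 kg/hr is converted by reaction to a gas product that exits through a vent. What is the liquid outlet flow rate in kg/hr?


Steady-state mass balance on the main outlet: F_out = F_in - F_removed
F_out = 124 - 54
F_out = 70 kg/hr


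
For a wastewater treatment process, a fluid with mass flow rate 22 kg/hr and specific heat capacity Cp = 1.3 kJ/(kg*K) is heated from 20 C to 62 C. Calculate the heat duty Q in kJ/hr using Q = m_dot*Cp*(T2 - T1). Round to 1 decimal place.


Q = m_dot * Cp * (T2 - T1)
Q = 22 * 1.3 * (62 - 20)
Q = 22 * 1.3 * 42
Q = 1201.2 kJ/hr


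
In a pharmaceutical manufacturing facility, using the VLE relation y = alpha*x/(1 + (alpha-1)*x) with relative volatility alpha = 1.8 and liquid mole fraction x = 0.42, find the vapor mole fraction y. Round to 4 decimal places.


y = alpha*x / (1 + (alpha-1)*x)
y = 1.8*0.42 / (1 + (1.8-1)*0.42)
y = 0.756 / (1 + 0.336)
y = 0.756 / 1.336
y = 0.5659


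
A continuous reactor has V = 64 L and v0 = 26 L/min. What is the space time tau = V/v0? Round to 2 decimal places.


tau = V / v0
tau = 64 / 26
tau = 2.46 min


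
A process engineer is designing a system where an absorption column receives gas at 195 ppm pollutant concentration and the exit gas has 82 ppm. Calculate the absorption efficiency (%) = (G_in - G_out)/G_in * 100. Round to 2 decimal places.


Efficiency = (G_in - G_out) / G_in * 100%
Efficiency = (195 - 82) / 195 * 100
Efficiency = 113 / 195 * 100
Efficiency = 57.95%


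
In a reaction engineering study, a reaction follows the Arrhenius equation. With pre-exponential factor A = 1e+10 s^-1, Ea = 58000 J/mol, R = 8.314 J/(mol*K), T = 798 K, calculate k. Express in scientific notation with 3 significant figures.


k = A * exp(-Ea/(R*T))
k = 1e+10 * exp(-58000 / (8.314 * 798))
k = 1e+10 * exp(-8.742086)
k = 1.60e+06


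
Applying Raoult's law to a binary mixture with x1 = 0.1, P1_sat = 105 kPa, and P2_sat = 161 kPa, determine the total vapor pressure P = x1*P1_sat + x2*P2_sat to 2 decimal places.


P = x1*P1_sat + x2*P2_sat
x2 = 1 - x1 = 1 - 0.1 = 0.9
P = 0.1*105 + 0.9*161
P = 10.5 + 144.9
P = 155.40 kPa


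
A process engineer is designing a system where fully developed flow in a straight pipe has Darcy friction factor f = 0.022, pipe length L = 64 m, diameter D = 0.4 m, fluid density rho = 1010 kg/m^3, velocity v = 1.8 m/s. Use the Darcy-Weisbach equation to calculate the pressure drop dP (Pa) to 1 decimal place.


dP = f * (L/D) * (rho*v^2/2)
dP = 0.022 * (64/0.4) * (1010*1.8^2/2)
L/D = 160.0
rho*v^2/2 = 1010*3.24/2 = 1636.2
dP = 0.022 * 160.0 * 1636.2
dP = 5759.4 Pa


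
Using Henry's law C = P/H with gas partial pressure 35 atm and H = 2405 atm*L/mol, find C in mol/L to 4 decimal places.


C = P / H
C = 35 / 2405
C = 0.0146 mol/L


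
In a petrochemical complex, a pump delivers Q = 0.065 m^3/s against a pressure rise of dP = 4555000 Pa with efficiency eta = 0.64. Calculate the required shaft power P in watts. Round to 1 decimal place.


P = Q * dP / eta
P = 0.065 * 4555000 / 0.64
P = 296075.0 / 0.64
P = 462617.2 W


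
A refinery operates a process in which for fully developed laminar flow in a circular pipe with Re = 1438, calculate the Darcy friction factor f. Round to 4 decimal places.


f = 64 / Re
f = 64 / 1438
f = 0.0445


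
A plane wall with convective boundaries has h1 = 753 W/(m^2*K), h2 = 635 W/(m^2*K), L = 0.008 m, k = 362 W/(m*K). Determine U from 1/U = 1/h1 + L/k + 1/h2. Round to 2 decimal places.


1/U = 1/h1 + L/k + 1/h2
1/U = 1/753 + 0.008/362 + 1/635
1/U = 0.0013280212 + 2.20994e-05 + 0.0015748031
1/U = 0.0029249237
U = 341.89 W/(m^2*K)


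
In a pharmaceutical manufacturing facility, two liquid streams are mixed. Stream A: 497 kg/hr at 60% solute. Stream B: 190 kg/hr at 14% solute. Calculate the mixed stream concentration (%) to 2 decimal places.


Mass balance on solute: F1*x1 + F2*x2 = F3*x3
F3 = F1 + F2 = 497 + 190 = 687 kg/hr
x3 = (F1*x1 + F2*x2)/F3
x3 = (497*0.6 + 190*0.14) / 687
x3 = 47.28%


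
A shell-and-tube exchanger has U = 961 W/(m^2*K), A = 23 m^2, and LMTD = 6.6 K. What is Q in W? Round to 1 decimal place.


Q = U * A * LMTD
Q = 961 * 23 * 6.6
Q = 145879.8 W


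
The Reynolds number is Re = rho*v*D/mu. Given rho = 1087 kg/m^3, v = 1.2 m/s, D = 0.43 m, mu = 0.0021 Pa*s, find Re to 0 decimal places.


Re = rho * v * D / mu
Re = 1087 * 1.2 * 0.43 / 0.0021
Re = 560.892 / 0.0021
Re = 267091


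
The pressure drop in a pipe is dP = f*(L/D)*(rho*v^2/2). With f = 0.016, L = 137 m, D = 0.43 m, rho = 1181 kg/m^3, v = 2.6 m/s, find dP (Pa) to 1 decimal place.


dP = f * (L/D) * (rho*v^2/2)
dP = 0.016 * (137/0.43) * (1181*2.6^2/2)
L/D = 318.60465116
rho*v^2/2 = 1181*6.76/2 = 3991.78
dP = 0.016 * 318.60465116 * 3991.78
dP = 20348.8 Pa


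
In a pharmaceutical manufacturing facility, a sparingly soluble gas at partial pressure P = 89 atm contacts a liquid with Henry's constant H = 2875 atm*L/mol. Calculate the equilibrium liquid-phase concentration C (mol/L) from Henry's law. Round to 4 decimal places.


C = P / H
C = 89 / 2875
C = 0.0310 mol/L


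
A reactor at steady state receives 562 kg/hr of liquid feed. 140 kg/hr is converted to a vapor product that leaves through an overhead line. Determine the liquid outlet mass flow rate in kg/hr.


Steady-state mass balance on the main outlet: F_out = F_in - F_removed
F_out = 562 - 140
F_out = 422 kg/hr


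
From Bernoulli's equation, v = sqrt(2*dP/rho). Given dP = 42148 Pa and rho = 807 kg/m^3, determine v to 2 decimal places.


v = sqrt(2*dP/rho)
v = sqrt(2*42148/807)
v = sqrt(104.45601)
v = 10.22 m/s


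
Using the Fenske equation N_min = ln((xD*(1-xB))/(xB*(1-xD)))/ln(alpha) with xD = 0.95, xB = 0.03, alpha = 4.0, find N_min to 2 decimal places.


N_min = ln((xD*(1-xB))/(xB*(1-xD))) / ln(alpha)
Numerator inside ln: 0.9215 / 0.0015 = 614.333333
ln(614.333333) = 6.420538
ln(alpha) = ln(4.0) = 1.386294
N_min = 6.420538 / 1.386294 = 4.63


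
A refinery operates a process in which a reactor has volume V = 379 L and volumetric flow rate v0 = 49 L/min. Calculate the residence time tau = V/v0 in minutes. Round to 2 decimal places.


tau = V / v0
tau = 379 / 49
tau = 7.73 min


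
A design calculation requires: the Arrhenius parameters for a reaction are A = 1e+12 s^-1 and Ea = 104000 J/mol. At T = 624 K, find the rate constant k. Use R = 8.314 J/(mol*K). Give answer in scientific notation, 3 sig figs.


k = A * exp(-Ea/(R*T))
k = 1e+12 * exp(-104000 / (8.314 * 624))
k = 1e+12 * exp(-20.046508)
k = 1.97e+03


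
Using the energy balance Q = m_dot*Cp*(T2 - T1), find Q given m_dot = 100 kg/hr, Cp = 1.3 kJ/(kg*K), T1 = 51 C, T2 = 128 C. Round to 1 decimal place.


Q = m_dot * Cp * (T2 - T1)
Q = 100 * 1.3 * (128 - 51)
Q = 100 * 1.3 * 77
Q = 10010.0 kJ/hr


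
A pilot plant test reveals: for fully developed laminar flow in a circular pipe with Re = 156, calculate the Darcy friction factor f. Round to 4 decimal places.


f = 64 / Re
f = 64 / 156
f = 0.4103


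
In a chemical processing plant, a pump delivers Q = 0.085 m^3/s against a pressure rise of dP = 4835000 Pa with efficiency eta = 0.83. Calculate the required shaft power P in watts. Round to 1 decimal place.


P = Q * dP / eta
P = 0.085 * 4835000 / 0.83
P = 410975.0 / 0.83
P = 495150.6 W


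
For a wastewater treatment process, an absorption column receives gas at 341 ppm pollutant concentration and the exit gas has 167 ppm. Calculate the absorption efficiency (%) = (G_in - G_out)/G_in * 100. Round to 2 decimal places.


Efficiency = (G_in - G_out) / G_in * 100%
Efficiency = (341 - 167) / 341 * 100
Efficiency = 174 / 341 * 100
Efficiency = 51.03%


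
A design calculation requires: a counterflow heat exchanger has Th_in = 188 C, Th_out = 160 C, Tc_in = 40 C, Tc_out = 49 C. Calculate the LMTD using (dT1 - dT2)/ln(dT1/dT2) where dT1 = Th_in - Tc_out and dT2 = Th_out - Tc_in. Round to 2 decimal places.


dT1 = Th_in - Tc_out = 188 - 49 = 139
dT2 = Th_out - Tc_in = 160 - 40 = 120
LMTD = (dT1 - dT2) / ln(dT1/dT2)
LMTD = (139 - 120) / ln(139/120)
LMTD = 129.27 K


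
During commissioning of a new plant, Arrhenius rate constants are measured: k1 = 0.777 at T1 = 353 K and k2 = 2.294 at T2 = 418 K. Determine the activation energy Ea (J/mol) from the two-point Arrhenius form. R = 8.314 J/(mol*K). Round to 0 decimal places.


Ea = R * ln(k2/k1) / (1/T1 - 1/T2)
ln(k2/k1) = ln(2.294/0.777) = 1.0826119
1/T1 - 1/T2 = 1/353 - 1/418 = 0.000440516692
Ea = 8.314 * 1.0826119 / 0.000440516692
Ea = 20432 J/mol


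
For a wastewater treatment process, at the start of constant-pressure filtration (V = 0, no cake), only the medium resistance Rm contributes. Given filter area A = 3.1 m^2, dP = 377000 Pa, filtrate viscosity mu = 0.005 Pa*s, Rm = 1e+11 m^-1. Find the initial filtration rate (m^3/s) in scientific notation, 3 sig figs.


rate = A * dP / (mu * Rm)
rate = 3.1 * 377000 / (0.005 * 1e+11)
rate = 1168700.0 / 5.000e+08
rate = 2.34e-03 m^3/s


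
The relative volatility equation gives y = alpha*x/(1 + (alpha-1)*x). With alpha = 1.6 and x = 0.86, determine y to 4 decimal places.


y = alpha*x / (1 + (alpha-1)*x)
y = 1.6*0.86 / (1 + (1.6-1)*0.86)
y = 1.376 / (1 + 0.516)
y = 1.376 / 1.516
y = 0.9077


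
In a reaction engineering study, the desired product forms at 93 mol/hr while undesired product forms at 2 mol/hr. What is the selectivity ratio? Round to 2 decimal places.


S = desired product rate / undesired product rate
S = 93 / 2
S = 46.50


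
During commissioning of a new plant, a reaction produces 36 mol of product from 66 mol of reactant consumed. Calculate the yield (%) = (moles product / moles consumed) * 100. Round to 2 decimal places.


Yield = (moles product / moles consumed) * 100%
Yield = (36 / 66) * 100
Yield = 0.5455 * 100
Yield = 54.55%


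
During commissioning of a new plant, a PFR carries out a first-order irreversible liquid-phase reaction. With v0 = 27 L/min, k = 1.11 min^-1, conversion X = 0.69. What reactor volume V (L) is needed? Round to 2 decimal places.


V = (v0/k) * ln(1/(1-X))
V = (27/1.11) * ln(1/(1-0.69))
V = 24.324324 * ln(3.225806)
V = 24.324324 * 1.171183
V = 28.49 L


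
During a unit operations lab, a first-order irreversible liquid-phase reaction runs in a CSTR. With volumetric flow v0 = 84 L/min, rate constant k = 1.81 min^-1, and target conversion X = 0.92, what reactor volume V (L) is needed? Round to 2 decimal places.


V = v0 * X / (k * (1 - X))
V = 84 * 0.92 / (1.81 * (1 - 0.92))
V = 77.28 / (1.81 * 0.08)
V = 77.28 / 0.1448
V = 533.70 L


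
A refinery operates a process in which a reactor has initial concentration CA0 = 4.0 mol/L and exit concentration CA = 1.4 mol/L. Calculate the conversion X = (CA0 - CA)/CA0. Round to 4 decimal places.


X = (CA0 - CA) / CA0
X = (4.0 - 1.4) / 4.0
X = 2.6 / 4.0
X = 0.6500


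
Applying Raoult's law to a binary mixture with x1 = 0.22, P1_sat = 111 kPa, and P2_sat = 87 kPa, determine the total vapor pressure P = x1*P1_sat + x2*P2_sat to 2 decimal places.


P = x1*P1_sat + x2*P2_sat
x2 = 1 - x1 = 1 - 0.22 = 0.78
P = 0.22*111 + 0.78*87
P = 24.42 + 67.86
P = 92.28 kPa


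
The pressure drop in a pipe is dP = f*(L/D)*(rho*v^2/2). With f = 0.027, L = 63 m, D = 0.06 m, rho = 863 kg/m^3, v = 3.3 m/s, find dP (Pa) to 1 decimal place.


dP = f * (L/D) * (rho*v^2/2)
dP = 0.027 * (63/0.06) * (863*3.3^2/2)
L/D = 1050.0
rho*v^2/2 = 863*10.89/2 = 4699.035
dP = 0.027 * 1050.0 * 4699.035
dP = 133217.6 Pa


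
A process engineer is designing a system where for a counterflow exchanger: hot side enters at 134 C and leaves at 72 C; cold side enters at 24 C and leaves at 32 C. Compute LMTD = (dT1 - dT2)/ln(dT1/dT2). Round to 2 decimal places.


dT1 = Th_in - Tc_out = 134 - 32 = 102
dT2 = Th_out - Tc_in = 72 - 24 = 48
LMTD = (dT1 - dT2) / ln(dT1/dT2)
LMTD = (102 - 48) / ln(102/48)
LMTD = 71.64 K


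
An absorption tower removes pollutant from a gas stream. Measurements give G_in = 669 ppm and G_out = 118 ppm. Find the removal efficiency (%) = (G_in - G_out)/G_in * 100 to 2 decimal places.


Efficiency = (G_in - G_out) / G_in * 100%
Efficiency = (669 - 118) / 669 * 100
Efficiency = 551 / 669 * 100
Efficiency = 82.36%


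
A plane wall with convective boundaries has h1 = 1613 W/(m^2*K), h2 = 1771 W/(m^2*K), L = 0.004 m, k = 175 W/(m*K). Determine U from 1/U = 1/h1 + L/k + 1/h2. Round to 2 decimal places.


1/U = 1/h1 + L/k + 1/h2
1/U = 1/1613 + 0.004/175 + 1/1771
1/U = 0.0006199628 + 2.28571e-05 + 0.0005646527
1/U = 0.0012074726
U = 828.18 W/(m^2*K)


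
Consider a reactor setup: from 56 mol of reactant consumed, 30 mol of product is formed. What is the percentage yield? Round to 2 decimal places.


Yield = (moles product / moles consumed) * 100%
Yield = (30 / 56) * 100
Yield = 0.5357 * 100
Yield = 53.57%


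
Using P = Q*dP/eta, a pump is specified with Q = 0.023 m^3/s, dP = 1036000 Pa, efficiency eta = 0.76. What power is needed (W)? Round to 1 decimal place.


P = Q * dP / eta
P = 0.023 * 1036000 / 0.76
P = 23828.0 / 0.76
P = 31352.6 W


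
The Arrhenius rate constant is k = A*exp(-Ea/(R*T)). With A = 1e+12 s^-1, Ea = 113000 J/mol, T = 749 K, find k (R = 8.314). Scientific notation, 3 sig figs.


k = A * exp(-Ea/(R*T))
k = 1e+12 * exp(-113000 / (8.314 * 749))
k = 1e+12 * exp(-18.146238)
k = 1.32e+04


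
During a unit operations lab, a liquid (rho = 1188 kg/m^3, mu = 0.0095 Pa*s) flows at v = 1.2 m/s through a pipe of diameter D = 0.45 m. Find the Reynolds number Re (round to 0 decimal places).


Re = rho * v * D / mu
Re = 1188 * 1.2 * 0.45 / 0.0095
Re = 641.52 / 0.0095
Re = 67528


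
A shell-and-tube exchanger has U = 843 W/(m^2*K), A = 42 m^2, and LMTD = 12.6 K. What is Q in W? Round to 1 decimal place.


Q = U * A * LMTD
Q = 843 * 42 * 12.6
Q = 446115.6 W


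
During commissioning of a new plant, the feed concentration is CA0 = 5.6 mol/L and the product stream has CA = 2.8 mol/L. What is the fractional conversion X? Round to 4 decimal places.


X = (CA0 - CA) / CA0
X = (5.6 - 2.8) / 5.6
X = 2.8 / 5.6
X = 0.5000


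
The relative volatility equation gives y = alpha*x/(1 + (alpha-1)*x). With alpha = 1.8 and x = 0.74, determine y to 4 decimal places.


y = alpha*x / (1 + (alpha-1)*x)
y = 1.8*0.74 / (1 + (1.8-1)*0.74)
y = 1.332 / (1 + 0.592)
y = 1.332 / 1.592
y = 0.8367


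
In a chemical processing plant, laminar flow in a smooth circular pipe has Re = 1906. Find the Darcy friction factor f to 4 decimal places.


f = 64 / Re
f = 64 / 1906
f = 0.0336


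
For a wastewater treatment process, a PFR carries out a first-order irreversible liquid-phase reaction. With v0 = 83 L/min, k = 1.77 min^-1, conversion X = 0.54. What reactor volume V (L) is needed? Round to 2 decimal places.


V = (v0/k) * ln(1/(1-X))
V = (83/1.77) * ln(1/(1-0.54))
V = 46.892655 * ln(2.173913)
V = 46.892655 * 0.776529
V = 36.41 L


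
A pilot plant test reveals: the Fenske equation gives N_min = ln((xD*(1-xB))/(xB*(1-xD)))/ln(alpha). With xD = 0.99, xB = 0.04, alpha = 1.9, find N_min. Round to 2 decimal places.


N_min = ln((xD*(1-xB))/(xB*(1-xD))) / ln(alpha)
Numerator inside ln: 0.9504 / 0.0004 = 2376.0
ln(2376.0) = 7.773174
ln(alpha) = ln(1.9) = 0.641854
N_min = 7.773174 / 0.641854 = 12.11


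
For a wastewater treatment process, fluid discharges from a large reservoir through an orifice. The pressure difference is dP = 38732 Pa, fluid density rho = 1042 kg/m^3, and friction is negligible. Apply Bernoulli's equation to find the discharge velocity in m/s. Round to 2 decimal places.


v = sqrt(2*dP/rho)
v = sqrt(2*38732/1042)
v = sqrt(74.341651)
v = 8.62 m/s


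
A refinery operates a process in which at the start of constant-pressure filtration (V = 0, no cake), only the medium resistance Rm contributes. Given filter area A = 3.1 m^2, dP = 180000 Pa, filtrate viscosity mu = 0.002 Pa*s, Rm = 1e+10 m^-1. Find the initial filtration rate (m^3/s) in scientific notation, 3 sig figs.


rate = A * dP / (mu * Rm)
rate = 3.1 * 180000 / (0.002 * 1e+10)
rate = 558000.0 / 2.000e+07
rate = 2.79e-02 m^3/s


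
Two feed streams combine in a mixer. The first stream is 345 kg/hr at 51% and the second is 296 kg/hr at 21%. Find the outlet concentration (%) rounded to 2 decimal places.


Mass balance on solute: F1*x1 + F2*x2 = F3*x3
F3 = F1 + F2 = 345 + 296 = 641 kg/hr
x3 = (F1*x1 + F2*x2)/F3
x3 = (345*0.51 + 296*0.21) / 641
x3 = 37.15%


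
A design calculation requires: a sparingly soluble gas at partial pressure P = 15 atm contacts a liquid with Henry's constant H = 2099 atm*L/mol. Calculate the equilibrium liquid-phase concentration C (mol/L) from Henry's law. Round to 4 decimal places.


C = P / H
C = 15 / 2099
C = 0.0071 mol/L


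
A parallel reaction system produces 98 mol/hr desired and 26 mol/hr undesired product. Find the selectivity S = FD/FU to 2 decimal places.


S = desired product rate / undesired product rate
S = 98 / 26
S = 3.77


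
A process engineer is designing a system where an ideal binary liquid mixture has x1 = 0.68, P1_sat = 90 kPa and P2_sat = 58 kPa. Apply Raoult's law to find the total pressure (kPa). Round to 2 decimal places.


P = x1*P1_sat + x2*P2_sat
x2 = 1 - x1 = 1 - 0.68 = 0.32
P = 0.68*90 + 0.32*58
P = 61.2 + 18.56
P = 79.76 kPa


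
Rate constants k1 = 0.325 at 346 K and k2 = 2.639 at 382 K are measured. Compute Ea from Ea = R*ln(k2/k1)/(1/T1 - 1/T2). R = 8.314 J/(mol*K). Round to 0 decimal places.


Ea = R * ln(k2/k1) / (1/T1 - 1/T2)
ln(k2/k1) = ln(2.639/0.325) = 2.0943302
1/T1 - 1/T2 = 1/346 - 1/382 = 0.000272372363
Ea = 8.314 * 2.0943302 / 0.000272372363
Ea = 63928 J/mol


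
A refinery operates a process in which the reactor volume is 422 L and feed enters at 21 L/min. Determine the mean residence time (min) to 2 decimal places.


tau = V / v0
tau = 422 / 21
tau = 20.10 min


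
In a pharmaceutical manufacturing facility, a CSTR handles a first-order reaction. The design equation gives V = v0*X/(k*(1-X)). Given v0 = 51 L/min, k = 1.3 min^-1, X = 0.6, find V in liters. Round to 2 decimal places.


V = v0 * X / (k * (1 - X))
V = 51 * 0.6 / (1.3 * (1 - 0.6))
V = 30.6 / (1.3 * 0.4)
V = 30.6 / 0.52
V = 58.85 L


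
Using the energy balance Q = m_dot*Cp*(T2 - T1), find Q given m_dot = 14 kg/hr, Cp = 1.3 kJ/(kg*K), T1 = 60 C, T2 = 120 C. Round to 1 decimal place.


Q = m_dot * Cp * (T2 - T1)
Q = 14 * 1.3 * (120 - 60)
Q = 14 * 1.3 * 60
Q = 1092.0 kJ/hr


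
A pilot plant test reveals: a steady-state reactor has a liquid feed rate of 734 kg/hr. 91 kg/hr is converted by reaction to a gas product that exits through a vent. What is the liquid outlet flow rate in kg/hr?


Steady-state mass balance on the main outlet: F_out = F_in - F_removed
F_out = 734 - 91
F_out = 643 kg/hr


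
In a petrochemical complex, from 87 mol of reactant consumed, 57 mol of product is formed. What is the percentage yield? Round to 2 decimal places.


Yield = (moles product / moles consumed) * 100%
Yield = (57 / 87) * 100
Yield = 0.6552 * 100
Yield = 65.52%


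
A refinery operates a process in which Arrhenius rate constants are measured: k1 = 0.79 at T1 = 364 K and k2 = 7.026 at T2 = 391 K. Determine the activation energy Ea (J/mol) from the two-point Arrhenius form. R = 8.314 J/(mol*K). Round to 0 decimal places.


Ea = R * ln(k2/k1) / (1/T1 - 1/T2)
ln(k2/k1) = ln(7.026/0.79) = 2.1853399
1/T1 - 1/T2 = 1/364 - 1/391 = 0.00018970799
Ea = 8.314 * 2.1853399 / 0.00018970799
Ea = 95773 J/mol


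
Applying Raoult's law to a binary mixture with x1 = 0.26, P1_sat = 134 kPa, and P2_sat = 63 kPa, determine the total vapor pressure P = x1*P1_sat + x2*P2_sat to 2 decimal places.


P = x1*P1_sat + x2*P2_sat
x2 = 1 - x1 = 1 - 0.26 = 0.74
P = 0.26*134 + 0.74*63
P = 34.84 + 46.62
P = 81.46 kPa


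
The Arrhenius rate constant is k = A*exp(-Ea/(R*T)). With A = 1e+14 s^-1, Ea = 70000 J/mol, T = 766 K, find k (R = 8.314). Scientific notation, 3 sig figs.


k = A * exp(-Ea/(R*T))
k = 1e+14 * exp(-70000 / (8.314 * 766))
k = 1e+14 * exp(-10.991558)
k = 1.68e+09


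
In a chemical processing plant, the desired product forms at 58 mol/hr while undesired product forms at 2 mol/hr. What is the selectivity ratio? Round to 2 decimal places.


S = desired product rate / undesired product rate
S = 58 / 2
S = 29.00


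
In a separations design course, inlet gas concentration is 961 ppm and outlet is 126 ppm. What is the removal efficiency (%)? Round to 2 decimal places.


Efficiency = (G_in - G_out) / G_in * 100%
Efficiency = (961 - 126) / 961 * 100
Efficiency = 835 / 961 * 100
Efficiency = 86.89%


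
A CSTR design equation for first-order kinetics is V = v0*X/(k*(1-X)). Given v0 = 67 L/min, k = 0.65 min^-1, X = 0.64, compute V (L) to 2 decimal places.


V = v0 * X / (k * (1 - X))
V = 67 * 0.64 / (0.65 * (1 - 0.64))
V = 42.88 / (0.65 * 0.36)
V = 42.88 / 0.234
V = 183.25 L


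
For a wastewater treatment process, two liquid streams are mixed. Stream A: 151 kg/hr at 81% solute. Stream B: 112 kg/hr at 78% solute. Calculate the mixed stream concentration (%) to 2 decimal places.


Mass balance on solute: F1*x1 + F2*x2 = F3*x3
F3 = F1 + F2 = 151 + 112 = 263 kg/hr
x3 = (F1*x1 + F2*x2)/F3
x3 = (151*0.81 + 112*0.78) / 263
x3 = 79.72%


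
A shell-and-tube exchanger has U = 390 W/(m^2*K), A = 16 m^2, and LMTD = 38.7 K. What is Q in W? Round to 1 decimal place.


Q = U * A * LMTD
Q = 390 * 16 * 38.7
Q = 241488.0 W


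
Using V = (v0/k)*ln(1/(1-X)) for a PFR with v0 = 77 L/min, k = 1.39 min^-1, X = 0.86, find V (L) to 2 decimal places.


V = (v0/k) * ln(1/(1-X))
V = (77/1.39) * ln(1/(1-0.86))
V = 55.395683 * ln(7.142857)
V = 55.395683 * 1.966113
V = 108.91 L


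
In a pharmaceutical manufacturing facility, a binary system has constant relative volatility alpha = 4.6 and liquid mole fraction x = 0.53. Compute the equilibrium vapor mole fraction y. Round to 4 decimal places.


y = alpha*x / (1 + (alpha-1)*x)
y = 4.6*0.53 / (1 + (4.6-1)*0.53)
y = 2.438 / (1 + 1.908)
y = 2.438 / 2.908
y = 0.8384


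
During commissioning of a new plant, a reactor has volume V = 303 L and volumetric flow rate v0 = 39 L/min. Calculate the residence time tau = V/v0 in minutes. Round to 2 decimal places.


tau = V / v0
tau = 303 / 39
tau = 7.77 min


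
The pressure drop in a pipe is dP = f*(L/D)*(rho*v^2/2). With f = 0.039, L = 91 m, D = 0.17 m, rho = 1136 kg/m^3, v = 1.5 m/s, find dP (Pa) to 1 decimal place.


dP = f * (L/D) * (rho*v^2/2)
dP = 0.039 * (91/0.17) * (1136*1.5^2/2)
L/D = 535.29411765
rho*v^2/2 = 1136*2.25/2 = 1278.0
dP = 0.039 * 535.29411765 * 1278.0
dP = 26680.1 Pa


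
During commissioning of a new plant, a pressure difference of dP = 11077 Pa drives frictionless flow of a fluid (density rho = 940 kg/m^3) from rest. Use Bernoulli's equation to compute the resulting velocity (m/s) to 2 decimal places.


v = sqrt(2*dP/rho)
v = sqrt(2*11077/940)
v = sqrt(23.568085)
v = 4.85 m/s


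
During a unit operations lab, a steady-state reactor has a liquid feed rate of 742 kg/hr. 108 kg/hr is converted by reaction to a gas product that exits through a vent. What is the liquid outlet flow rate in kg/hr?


Steady-state mass balance on the main outlet: F_out = F_in - F_removed
F_out = 742 - 108
F_out = 634 kg/hr


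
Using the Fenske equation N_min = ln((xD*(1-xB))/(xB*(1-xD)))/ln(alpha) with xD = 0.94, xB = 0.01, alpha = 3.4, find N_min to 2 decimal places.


N_min = ln((xD*(1-xB))/(xB*(1-xD))) / ln(alpha)
Numerator inside ln: 0.9306 / 0.0006 = 1551.0
ln(1551.0) = 7.346655
ln(alpha) = ln(3.4) = 1.223775
N_min = 7.346655 / 1.223775 = 6.00


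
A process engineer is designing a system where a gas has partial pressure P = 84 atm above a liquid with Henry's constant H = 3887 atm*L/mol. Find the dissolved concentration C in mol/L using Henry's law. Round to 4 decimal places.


C = P / H
C = 84 / 3887
C = 0.0216 mol/L


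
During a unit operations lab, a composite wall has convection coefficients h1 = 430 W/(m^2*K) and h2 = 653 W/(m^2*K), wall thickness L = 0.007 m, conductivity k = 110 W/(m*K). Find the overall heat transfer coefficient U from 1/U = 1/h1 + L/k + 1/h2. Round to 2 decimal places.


1/U = 1/h1 + L/k + 1/h2
1/U = 1/430 + 0.007/110 + 1/653
1/U = 0.0023255814 + 6.36364e-05 + 0.0015313936
1/U = 0.0039206114
U = 255.06 W/(m^2*K)


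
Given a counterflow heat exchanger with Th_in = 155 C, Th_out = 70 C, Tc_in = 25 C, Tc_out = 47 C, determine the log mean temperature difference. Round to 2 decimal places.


dT1 = Th_in - Tc_out = 155 - 47 = 108
dT2 = Th_out - Tc_in = 70 - 25 = 45
LMTD = (dT1 - dT2) / ln(dT1/dT2)
LMTD = (108 - 45) / ln(108/45)
LMTD = 71.96 K


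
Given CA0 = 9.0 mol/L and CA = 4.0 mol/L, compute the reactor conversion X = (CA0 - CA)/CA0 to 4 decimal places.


X = (CA0 - CA) / CA0
X = (9.0 - 4.0) / 9.0
X = 5.0 / 9.0
X = 0.5556


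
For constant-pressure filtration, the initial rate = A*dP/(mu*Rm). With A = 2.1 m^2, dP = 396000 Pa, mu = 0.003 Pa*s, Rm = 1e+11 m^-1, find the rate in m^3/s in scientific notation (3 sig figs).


rate = A * dP / (mu * Rm)
rate = 2.1 * 396000 / (0.003 * 1e+11)
rate = 831600.0 / 3.000e+08
rate = 2.77e-03 m^3/s


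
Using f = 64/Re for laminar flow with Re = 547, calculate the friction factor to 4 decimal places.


f = 64 / Re
f = 64 / 547
f = 0.1170


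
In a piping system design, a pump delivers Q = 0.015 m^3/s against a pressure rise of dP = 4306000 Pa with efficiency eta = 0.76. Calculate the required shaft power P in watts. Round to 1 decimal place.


P = Q * dP / eta
P = 0.015 * 4306000 / 0.76
P = 64590.0 / 0.76
P = 84986.8 W


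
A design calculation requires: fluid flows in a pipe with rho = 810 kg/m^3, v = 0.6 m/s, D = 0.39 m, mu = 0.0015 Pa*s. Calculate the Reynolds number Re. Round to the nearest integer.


Re = rho * v * D / mu
Re = 810 * 0.6 * 0.39 / 0.0015
Re = 189.54 / 0.0015
Re = 126360


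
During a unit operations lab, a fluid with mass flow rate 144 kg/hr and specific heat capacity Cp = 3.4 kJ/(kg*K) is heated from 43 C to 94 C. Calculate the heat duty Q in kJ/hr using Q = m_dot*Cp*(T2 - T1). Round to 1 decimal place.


Q = m_dot * Cp * (T2 - T1)
Q = 144 * 3.4 * (94 - 43)
Q = 144 * 3.4 * 51
Q = 24969.6 kJ/hr


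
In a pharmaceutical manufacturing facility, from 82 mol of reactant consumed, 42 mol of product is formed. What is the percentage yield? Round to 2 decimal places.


Yield = (moles product / moles consumed) * 100%
Yield = (42 / 82) * 100
Yield = 0.5122 * 100
Yield = 51.22%


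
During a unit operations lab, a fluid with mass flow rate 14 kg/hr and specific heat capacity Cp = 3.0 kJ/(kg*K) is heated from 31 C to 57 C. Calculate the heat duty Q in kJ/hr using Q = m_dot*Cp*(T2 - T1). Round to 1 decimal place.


Q = m_dot * Cp * (T2 - T1)
Q = 14 * 3.0 * (57 - 31)
Q = 14 * 3.0 * 26
Q = 1092.0 kJ/hr


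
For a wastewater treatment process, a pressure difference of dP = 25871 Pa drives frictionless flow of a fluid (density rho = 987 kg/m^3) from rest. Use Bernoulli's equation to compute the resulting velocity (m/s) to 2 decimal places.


v = sqrt(2*dP/rho)
v = sqrt(2*25871/987)
v = sqrt(52.423506)
v = 7.24 m/s


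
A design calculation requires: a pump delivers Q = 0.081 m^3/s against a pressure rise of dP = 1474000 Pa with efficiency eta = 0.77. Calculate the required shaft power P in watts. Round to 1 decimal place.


P = Q * dP / eta
P = 0.081 * 1474000 / 0.77
P = 119394.0 / 0.77
P = 155057.1 W


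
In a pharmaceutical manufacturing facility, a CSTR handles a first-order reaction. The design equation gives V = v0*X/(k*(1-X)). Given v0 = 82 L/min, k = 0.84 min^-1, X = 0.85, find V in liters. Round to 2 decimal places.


V = v0 * X / (k * (1 - X))
V = 82 * 0.85 / (0.84 * (1 - 0.85))
V = 69.7 / (0.84 * 0.15)
V = 69.7 / 0.126
V = 553.17 L


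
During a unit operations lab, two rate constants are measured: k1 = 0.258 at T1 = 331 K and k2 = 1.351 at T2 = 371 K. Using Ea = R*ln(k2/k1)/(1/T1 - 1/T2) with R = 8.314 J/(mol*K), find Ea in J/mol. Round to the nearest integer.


Ea = R * ln(k2/k1) / (1/T1 - 1/T2)
ln(k2/k1) = ln(1.351/0.258) = 1.6556408
1/T1 - 1/T2 = 1/331 - 1/371 = 0.000325730246
Ea = 8.314 * 1.6556408 / 0.000325730246
Ea = 42259 J/mol


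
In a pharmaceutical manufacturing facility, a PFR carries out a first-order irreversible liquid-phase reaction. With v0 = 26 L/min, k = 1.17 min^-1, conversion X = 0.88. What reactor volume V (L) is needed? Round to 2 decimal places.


V = (v0/k) * ln(1/(1-X))
V = (26/1.17) * ln(1/(1-0.88))
V = 22.222222 * ln(8.333333)
V = 22.222222 * 2.120263
V = 47.12 L


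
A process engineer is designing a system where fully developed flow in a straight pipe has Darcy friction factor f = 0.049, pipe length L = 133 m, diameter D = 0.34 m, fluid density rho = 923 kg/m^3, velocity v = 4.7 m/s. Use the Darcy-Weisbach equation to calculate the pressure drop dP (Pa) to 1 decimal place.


dP = f * (L/D) * (rho*v^2/2)
dP = 0.049 * (133/0.34) * (923*4.7^2/2)
L/D = 391.17647059
rho*v^2/2 = 923*22.09/2 = 10194.535
dP = 0.049 * 391.17647059 * 10194.535
dP = 195405.2 Pa


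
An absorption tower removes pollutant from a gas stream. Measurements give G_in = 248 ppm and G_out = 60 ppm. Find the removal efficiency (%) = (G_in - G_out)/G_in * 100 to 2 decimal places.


Efficiency = (G_in - G_out) / G_in * 100%
Efficiency = (248 - 60) / 248 * 100
Efficiency = 188 / 248 * 100
Efficiency = 75.81%


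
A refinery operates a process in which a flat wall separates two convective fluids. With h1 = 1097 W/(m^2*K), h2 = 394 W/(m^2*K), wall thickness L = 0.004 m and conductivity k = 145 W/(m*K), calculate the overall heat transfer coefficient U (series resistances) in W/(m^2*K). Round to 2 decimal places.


1/U = 1/h1 + L/k + 1/h2
1/U = 1/1097 + 0.004/145 + 1/394
1/U = 0.000911577 + 2.75862e-05 + 0.0025380711
1/U = 0.0034772343
U = 287.58 W/(m^2*K)


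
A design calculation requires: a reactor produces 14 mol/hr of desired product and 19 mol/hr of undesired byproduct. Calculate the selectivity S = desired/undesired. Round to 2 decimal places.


S = desired product rate / undesired product rate
S = 14 / 19
S = 0.74


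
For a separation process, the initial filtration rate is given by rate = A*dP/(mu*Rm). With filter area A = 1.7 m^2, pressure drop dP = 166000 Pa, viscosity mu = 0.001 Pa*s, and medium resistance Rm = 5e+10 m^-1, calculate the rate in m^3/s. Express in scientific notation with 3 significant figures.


rate = A * dP / (mu * Rm)
rate = 1.7 * 166000 / (0.001 * 5e+10)
rate = 282200.0 / 5.000e+07
rate = 5.64e-03 m^3/s


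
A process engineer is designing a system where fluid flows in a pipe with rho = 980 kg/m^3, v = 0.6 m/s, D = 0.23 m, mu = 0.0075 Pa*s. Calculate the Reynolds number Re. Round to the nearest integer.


Re = rho * v * D / mu
Re = 980 * 0.6 * 0.23 / 0.0075
Re = 135.24 / 0.0075
Re = 18032


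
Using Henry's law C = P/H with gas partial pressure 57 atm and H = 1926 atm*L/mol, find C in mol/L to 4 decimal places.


C = P / H
C = 57 / 1926
C = 0.0296 mol/L


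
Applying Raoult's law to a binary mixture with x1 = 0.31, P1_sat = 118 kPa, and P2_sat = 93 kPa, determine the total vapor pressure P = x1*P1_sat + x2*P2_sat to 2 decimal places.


P = x1*P1_sat + x2*P2_sat
x2 = 1 - x1 = 1 - 0.31 = 0.69
P = 0.31*118 + 0.69*93
P = 36.58 + 64.17
P = 100.75 kPa


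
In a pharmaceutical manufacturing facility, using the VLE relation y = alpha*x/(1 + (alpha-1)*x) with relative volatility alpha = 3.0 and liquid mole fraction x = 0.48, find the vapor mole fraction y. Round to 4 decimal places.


y = alpha*x / (1 + (alpha-1)*x)
y = 3.0*0.48 / (1 + (3.0-1)*0.48)
y = 1.44 / (1 + 0.96)
y = 1.44 / 1.96
y = 0.7347


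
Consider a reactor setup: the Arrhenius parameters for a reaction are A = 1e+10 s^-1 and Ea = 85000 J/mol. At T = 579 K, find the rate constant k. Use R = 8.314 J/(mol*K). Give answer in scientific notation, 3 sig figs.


k = A * exp(-Ea/(R*T))
k = 1e+10 * exp(-85000 / (8.314 * 579))
k = 1e+10 * exp(-17.657546)
k = 2.14e+02


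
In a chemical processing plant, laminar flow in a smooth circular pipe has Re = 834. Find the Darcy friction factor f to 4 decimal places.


f = 64 / Re
f = 64 / 834
f = 0.0767


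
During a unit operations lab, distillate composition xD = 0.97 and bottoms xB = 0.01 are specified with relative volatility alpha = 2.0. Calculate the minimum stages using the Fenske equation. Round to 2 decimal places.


N_min = ln((xD*(1-xB))/(xB*(1-xD))) / ln(alpha)
Numerator inside ln: 0.9603 / 0.0003 = 3201.0
ln(3201.0) = 8.071219
ln(alpha) = ln(2.0) = 0.693147
N_min = 8.071219 / 0.693147 = 11.64


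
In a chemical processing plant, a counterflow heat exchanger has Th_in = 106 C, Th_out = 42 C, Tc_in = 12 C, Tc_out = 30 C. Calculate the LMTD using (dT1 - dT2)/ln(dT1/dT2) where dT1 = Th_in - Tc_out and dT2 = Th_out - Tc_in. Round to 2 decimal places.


dT1 = Th_in - Tc_out = 106 - 30 = 76
dT2 = Th_out - Tc_in = 42 - 12 = 30
LMTD = (dT1 - dT2) / ln(dT1/dT2)
LMTD = (76 - 30) / ln(76/30)
LMTD = 49.49 K


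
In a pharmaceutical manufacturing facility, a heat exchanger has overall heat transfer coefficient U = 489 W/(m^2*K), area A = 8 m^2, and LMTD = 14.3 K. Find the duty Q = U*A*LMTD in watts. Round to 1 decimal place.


Q = U * A * LMTD
Q = 489 * 8 * 14.3
Q = 55941.6 W


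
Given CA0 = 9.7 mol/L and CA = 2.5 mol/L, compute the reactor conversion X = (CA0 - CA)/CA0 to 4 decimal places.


X = (CA0 - CA) / CA0
X = (9.7 - 2.5) / 9.7
X = 7.2 / 9.7
X = 0.7423


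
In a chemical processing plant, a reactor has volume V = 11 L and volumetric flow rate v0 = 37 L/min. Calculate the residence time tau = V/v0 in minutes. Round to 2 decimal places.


tau = V / v0
tau = 11 / 37
tau = 0.30 min


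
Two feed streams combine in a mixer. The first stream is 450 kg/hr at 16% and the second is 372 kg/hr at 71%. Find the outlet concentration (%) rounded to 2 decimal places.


Mass balance on solute: F1*x1 + F2*x2 = F3*x3
F3 = F1 + F2 = 450 + 372 = 822 kg/hr
x3 = (F1*x1 + F2*x2)/F3
x3 = (450*0.16 + 372*0.71) / 822
x3 = 40.89%


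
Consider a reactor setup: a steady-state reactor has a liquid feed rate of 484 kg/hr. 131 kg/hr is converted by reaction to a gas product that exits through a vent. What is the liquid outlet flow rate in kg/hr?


Steady-state mass balance on the main outlet: F_out = F_in - F_removed
F_out = 484 - 131
F_out = 353 kg/hr


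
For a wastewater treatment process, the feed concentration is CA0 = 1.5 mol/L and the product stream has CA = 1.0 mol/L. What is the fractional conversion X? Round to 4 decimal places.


X = (CA0 - CA) / CA0
X = (1.5 - 1.0) / 1.5
X = 0.5 / 1.5
X = 0.3333


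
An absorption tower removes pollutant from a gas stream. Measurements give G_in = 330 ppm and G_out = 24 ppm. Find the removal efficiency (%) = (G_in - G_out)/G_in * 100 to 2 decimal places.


Efficiency = (G_in - G_out) / G_in * 100%
Efficiency = (330 - 24) / 330 * 100
Efficiency = 306 / 330 * 100
Efficiency = 92.73%


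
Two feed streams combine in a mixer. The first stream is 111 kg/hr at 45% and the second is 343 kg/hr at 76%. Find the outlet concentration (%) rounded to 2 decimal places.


Mass balance on solute: F1*x1 + F2*x2 = F3*x3
F3 = F1 + F2 = 111 + 343 = 454 kg/hr
x3 = (F1*x1 + F2*x2)/F3
x3 = (111*0.45 + 343*0.76) / 454
x3 = 68.42%


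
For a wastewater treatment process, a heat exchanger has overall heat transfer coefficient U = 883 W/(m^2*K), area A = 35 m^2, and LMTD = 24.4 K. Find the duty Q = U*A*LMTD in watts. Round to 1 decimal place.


Q = U * A * LMTD
Q = 883 * 35 * 24.4
Q = 754082.0 W


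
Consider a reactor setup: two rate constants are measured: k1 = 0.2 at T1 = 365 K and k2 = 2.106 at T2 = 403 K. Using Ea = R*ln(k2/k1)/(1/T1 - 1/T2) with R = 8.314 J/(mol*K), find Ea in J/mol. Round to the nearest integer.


Ea = R * ln(k2/k1) / (1/T1 - 1/T2)
ln(k2/k1) = ln(2.106/0.2) = 2.3542283
1/T1 - 1/T2 = 1/365 - 1/403 = 0.000258336449
Ea = 8.314 * 2.3542283 / 0.000258336449
Ea = 75766 J/mol
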